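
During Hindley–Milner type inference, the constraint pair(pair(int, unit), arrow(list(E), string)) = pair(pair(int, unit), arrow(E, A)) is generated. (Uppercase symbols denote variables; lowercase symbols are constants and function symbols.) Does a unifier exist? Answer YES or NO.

NO

Decompose pair/2: pair(int, unit) = pair(int, unit),  arrow(list(E), string) = arrow(E, A).
Delete trivial equation pair(int, unit) = pair(int, unit).
Decompose arrow/2: list(E) = E,  string = A.
Occurs check fails: E occurs in list(E); the equation E = list(E) has no finite solution.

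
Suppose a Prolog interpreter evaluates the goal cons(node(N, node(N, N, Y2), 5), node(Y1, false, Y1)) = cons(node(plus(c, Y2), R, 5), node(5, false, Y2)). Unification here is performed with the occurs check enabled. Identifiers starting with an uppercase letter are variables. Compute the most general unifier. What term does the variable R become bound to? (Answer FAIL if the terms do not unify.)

node(plus(c, 5), plus(c, 5), 5)

Decompose cons/2: node(N, node(N, N, Y2), 5) = node(plus(c, Y2), R, 5),  node(Y1, false, Y1) = node(5, false, Y2).
Decompose node/3: N = plus(c, Y2),  node(N, N, Y2) = R,  5 = 5.
Bind N := plus(c, Y2); substituting into the one remaining equation that mentions N gives: node(plus(c, Y2), plus(c, Y2), Y2) = R.
Bind R := node(plus(c, Y2), plus(c, Y2), Y2); no other remaining equation mentions R.
Delete trivial equation 5 = 5.
Decompose node/3: Y1 = 5,  false = false,  Y1 = Y2.
Bind Y1 := 5; substituting into the one remaining equation that mentions Y1 gives: 5 = Y2.
Delete trivial equation false = false.
Bind Y2 := 5. Substituting into the earlier bindings gives N := plus(c, 5), R := node(plus(c, 5), plus(c, 5), 5).
MGU = { N = plus(c, 5), R = node(plus(c, 5), plus(c, 5), 5), Y1 = 5, Y2 = 5 }, so R = node(plus(c, 5), plus(c, 5), 5).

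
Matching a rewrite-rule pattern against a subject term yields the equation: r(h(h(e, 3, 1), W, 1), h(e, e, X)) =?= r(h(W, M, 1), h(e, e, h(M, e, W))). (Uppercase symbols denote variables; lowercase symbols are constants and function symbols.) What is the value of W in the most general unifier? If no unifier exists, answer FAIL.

Decompose r/2: h(h(e, 3, 1), W, 1) =?= h(W, M, 1),  h(e, e, X) =?= h(e, e, h(M, e, W)).
Decompose h/3: h(e, 3, 1) =?= W,  W =?= M,  1 =?= 1.
Bind W := h(e, 3, 1); substituting into the 2 remaining equations that mention W gives: h(e, 3, 1) =?= M,  h(e, e, X) =?= h(e, e, h(M, e, h(e, 3, 1))).
Bind M := h(e, 3, 1); substituting into the one remaining equation that mentions M gives: h(e, e, X) =?= h(e, e, h(h(e, 3, 1), e, h(e, 3, 1))).
Delete trivial equation 1 =?= 1.
Decompose h/3: e =?= e,  e =?= e,  X =?= h(h(e, 3, 1), e, h(e, 3, 1)).
Delete trivial equation e =?= e.
Delete trivial equation e =?= e.
Bind X := h(h(e, 3, 1), e, h(e, 3, 1)).
MGU = { W -> h(e, 3, 1), M -> h(e, 3, 1), X -> h(h(e, 3, 1), e, h(e, 3, 1)) }, so W -> h(e, 3, 1).

h(e, 3, 1)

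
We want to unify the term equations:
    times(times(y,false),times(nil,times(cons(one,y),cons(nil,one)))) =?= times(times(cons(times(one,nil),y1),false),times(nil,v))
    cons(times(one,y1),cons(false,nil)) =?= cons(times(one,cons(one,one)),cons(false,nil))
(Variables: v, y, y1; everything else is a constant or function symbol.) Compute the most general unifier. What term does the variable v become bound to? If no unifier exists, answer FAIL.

Decompose times/2: times(y,false) =?= times(cons(times(one,nil),y1),false),  times(nil,times(cons(one,y),cons(nil,one))) =?= times(nil,v).
Decompose times/2: y =?= cons(times(one,nil),y1),  false =?= false.
Bind y := cons(times(one,nil),y1); substituting into the one remaining equation that mentions y gives: times(nil,times(cons(one,cons(times(one,nil),y1)),cons(nil,one))) =?= times(nil,v).
Delete trivial equation false =?= false.
Decompose times/2: nil =?= nil,  times(cons(one,cons(times(one,nil),y1)),cons(nil,one)) =?= v.
Delete trivial equation nil =?= nil.
Bind v := times(cons(one,cons(times(one,nil),y1)),cons(nil,one)); no other remaining equation mentions v.
Decompose cons/2: times(one,y1) =?= times(one,cons(one,one)),  cons(false,nil) =?= cons(false,nil).
Decompose times/2: one =?= one,  y1 =?= cons(one,one).
Delete trivial equation one =?= one.
Bind y1 := cons(one,one); no other remaining equation mentions y1. Substituting into the earlier bindings gives y := cons(times(one,nil),cons(one,one)), v := times(cons(one,cons(times(one,nil),cons(one,one))),cons(nil,one)).
Delete trivial equation cons(false,nil) =?= cons(false,nil).
MGU = { y := cons(times(one,nil),cons(one,one)), v := times(cons(one,cons(times(one,nil),cons(one,one))),cons(nil,one)), y1 := cons(one,one) }, so v := times(cons(one,cons(times(one,nil),cons(one,one))),cons(nil,one)).

times(cons(one,cons(times(one,nil),cons(one,one))),cons(nil,one))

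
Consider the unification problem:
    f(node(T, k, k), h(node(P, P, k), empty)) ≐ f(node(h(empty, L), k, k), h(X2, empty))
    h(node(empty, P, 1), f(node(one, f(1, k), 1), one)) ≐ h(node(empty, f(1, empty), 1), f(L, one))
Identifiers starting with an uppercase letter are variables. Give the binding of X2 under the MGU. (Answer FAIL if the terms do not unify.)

node(f(1, empty), f(1, empty), k)

Decompose f/2: node(T, k, k) ≐ node(h(empty, L), k, k),  h(node(P, P, k), empty) ≐ h(X2, empty).
Decompose node/3: T ≐ h(empty, L),  k ≐ k,  k ≐ k.
Bind T := h(empty, L); no other remaining equation mentions T.
Delete trivial equation k ≐ k.
Delete trivial equation k ≐ k.
Decompose h/2: node(P, P, k) ≐ X2,  empty ≐ empty.
Bind X2 := node(P, P, k); no other remaining equation mentions X2.
Delete trivial equation empty ≐ empty.
Decompose h/2: node(empty, P, 1) ≐ node(empty, f(1, empty), 1),  f(node(one, f(1, k), 1), one) ≐ f(L, one).
Decompose node/3: empty ≐ empty,  P ≐ f(1, empty),  1 ≐ 1.
Delete trivial equation empty ≐ empty.
Bind P := f(1, empty); no other remaining equation mentions P. Substituting into the earlier binding gives X2 := node(f(1, empty), f(1, empty), k).
Delete trivial equation 1 ≐ 1.
Decompose f/2: node(one, f(1, k), 1) ≐ L,  one ≐ one.
Bind L := node(one, f(1, k), 1); no other remaining equation mentions L. Substituting into the earlier binding gives T := h(empty, node(one, f(1, k), 1)).
Delete trivial equation one ≐ one.
MGU = { T ↦ h(empty, node(one, f(1, k), 1)), X2 ↦ node(f(1, empty), f(1, empty), k), P ↦ f(1, empty), L ↦ node(one, f(1, k), 1) }, so X2 ↦ node(f(1, empty), f(1, empty), k).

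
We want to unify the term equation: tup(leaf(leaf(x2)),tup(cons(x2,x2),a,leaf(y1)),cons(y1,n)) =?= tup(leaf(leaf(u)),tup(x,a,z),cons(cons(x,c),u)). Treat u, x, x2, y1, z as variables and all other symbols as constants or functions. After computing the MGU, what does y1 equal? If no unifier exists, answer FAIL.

cons(cons(n,n),c)

Decompose tup/3: leaf(leaf(x2)) =?= leaf(leaf(u)),  tup(cons(x2,x2),a,leaf(y1)) =?= tup(x,a,z),  cons(y1,n) =?= cons(cons(x,c),u).
Decompose leaf/1: leaf(x2) =?= leaf(u).
Decompose leaf/1: x2 =?= u.
Bind x2 := u; substituting into the one remaining equation that mentions x2 gives: tup(cons(u,u),a,leaf(y1)) =?= tup(x,a,z).
Decompose tup/3: cons(u,u) =?= x,  a =?= a,  leaf(y1) =?= z.
Bind x := cons(u,u); substituting into the one remaining equation that mentions x gives: cons(y1,n) =?= cons(cons(cons(u,u),c),u).
Delete trivial equation a =?= a.
Bind z := leaf(y1); no other remaining equation mentions z.
Decompose cons/2: y1 =?= cons(cons(u,u),c),  n =?= u.
Bind y1 := cons(cons(u,u),c); no other remaining equation mentions y1. Substituting into the earlier binding gives z := leaf(cons(cons(u,u),c)).
Bind u := n. Substituting into the earlier bindings gives x2 := n, x := cons(n,n), z := leaf(cons(cons(n,n),c)), y1 := cons(cons(n,n),c).
MGU = { x2 ↦ n, x ↦ cons(n,n), z ↦ leaf(cons(cons(n,n),c)), y1 ↦ cons(cons(n,n),c), u ↦ n }, so y1 ↦ cons(cons(n,n),c).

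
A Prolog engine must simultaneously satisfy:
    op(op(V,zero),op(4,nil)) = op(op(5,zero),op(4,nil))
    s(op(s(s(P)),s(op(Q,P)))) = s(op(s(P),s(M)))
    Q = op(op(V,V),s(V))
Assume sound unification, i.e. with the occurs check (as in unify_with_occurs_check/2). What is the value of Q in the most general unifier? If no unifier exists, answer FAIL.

FAIL

Decompose op/2: op(V,zero) = op(5,zero),  op(4,nil) = op(4,nil).
Decompose op/2: V = 5,  zero = zero.
Bind V := 5; substituting into the one remaining equation that mentions V gives: Q = op(op(5,5),s(5)).
Delete trivial equation zero = zero.
Delete trivial equation op(4,nil) = op(4,nil).
Decompose s/1: op(s(s(P)),s(op(Q,P))) = op(s(P),s(M)).
Decompose op/2: s(s(P)) = s(P),  s(op(Q,P)) = s(M).
Decompose s/1: s(P) = P.
Occurs check fails: P occurs in s(P); the equation P = s(P) has no finite solution.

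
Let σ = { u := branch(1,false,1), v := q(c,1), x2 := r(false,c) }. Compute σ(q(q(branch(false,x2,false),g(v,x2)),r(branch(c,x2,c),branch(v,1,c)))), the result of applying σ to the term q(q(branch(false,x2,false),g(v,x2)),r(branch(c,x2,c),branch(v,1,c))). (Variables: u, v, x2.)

Replace each occurrence of v with q(c,1).
Replace each occurrence of x2 with r(false,c).
Result: q(q(branch(false,r(false,c),false),g(q(c,1),r(false,c))),r(branch(c,r(false,c),c),branch(q(c,1),1,c))).

q(q(branch(false,r(false,c),false),g(q(c,1),r(false,c))),r(branch(c,r(false,c),c),branch(q(c,1),1,c)))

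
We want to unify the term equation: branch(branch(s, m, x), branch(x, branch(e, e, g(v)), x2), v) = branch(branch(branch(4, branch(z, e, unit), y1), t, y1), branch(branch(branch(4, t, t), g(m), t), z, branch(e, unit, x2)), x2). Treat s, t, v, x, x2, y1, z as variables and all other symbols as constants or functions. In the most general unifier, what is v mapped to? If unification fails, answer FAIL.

Decompose branch/3: branch(s, m, x) = branch(branch(4, branch(z, e, unit), y1), t, y1),  branch(x, branch(e, e, g(v)), x2) = branch(branch(branch(4, t, t), g(m), t), z, branch(e, unit, x2)),  v = x2.
Decompose branch/3: s = branch(4, branch(z, e, unit), y1),  m = t,  x = y1.
Bind s := branch(4, branch(z, e, unit), y1); no other remaining equation mentions s.
Bind t := m; substituting into the one remaining equation that mentions t gives: branch(x, branch(e, e, g(v)), x2) = branch(branch(branch(4, m, m), g(m), m), z, branch(e, unit, x2)).
Bind x := y1; substituting into the one remaining equation that mentions x gives: branch(y1, branch(e, e, g(v)), x2) = branch(branch(branch(4, m, m), g(m), m), z, branch(e, unit, x2)).
Decompose branch/3: y1 = branch(branch(4, m, m), g(m), m),  branch(e, e, g(v)) = z,  x2 = branch(e, unit, x2).
Bind y1 := branch(branch(4, m, m), g(m), m); no other remaining equation mentions y1. Substituting into the earlier bindings gives s := branch(4, branch(z, e, unit), branch(branch(4, m, m), g(m), m)), x := branch(branch(4, m, m), g(m), m).
Bind z := branch(e, e, g(v)); no other remaining equation mentions z. Substituting into the earlier binding gives s := branch(4, branch(branch(e, e, g(v)), e, unit), branch(branch(4, m, m), g(m), m)).
Occurs check fails: x2 occurs in branch(e, unit, x2); the equation x2 = branch(e, unit, x2) has no finite solution.

FAIL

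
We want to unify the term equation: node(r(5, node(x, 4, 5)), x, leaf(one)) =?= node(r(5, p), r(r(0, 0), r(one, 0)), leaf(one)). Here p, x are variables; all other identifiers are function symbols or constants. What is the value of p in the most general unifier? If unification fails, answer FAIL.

Decompose node/3: r(5, node(x, 4, 5)) =?= r(5, p),  x =?= r(r(0, 0), r(one, 0)),  leaf(one) =?= leaf(one).
Decompose r/2: 5 =?= 5,  node(x, 4, 5) =?= p.
Delete trivial equation 5 =?= 5.
Bind p := node(x, 4, 5); no other remaining equation mentions p.
Bind x := r(r(0, 0), r(one, 0)); no other remaining equation mentions x. Substituting into the earlier binding gives p := node(r(r(0, 0), r(one, 0)), 4, 5).
Delete trivial equation leaf(one) =?= leaf(one).
MGU = { p ↦ node(r(r(0, 0), r(one, 0)), 4, 5), x ↦ r(r(0, 0), r(one, 0)) }, so p ↦ node(r(r(0, 0), r(one, 0)), 4, 5).

node(r(r(0, 0), r(one, 0)), 4, 5)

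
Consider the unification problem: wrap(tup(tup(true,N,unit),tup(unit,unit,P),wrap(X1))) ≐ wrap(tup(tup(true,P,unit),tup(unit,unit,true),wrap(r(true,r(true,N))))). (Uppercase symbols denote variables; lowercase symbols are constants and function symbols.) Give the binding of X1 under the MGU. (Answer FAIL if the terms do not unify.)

Decompose wrap/1: tup(tup(true,N,unit),tup(unit,unit,P),wrap(X1)) ≐ tup(tup(true,P,unit),tup(unit,unit,true),wrap(r(true,r(true,N)))).
Decompose tup/3: tup(true,N,unit) ≐ tup(true,P,unit),  tup(unit,unit,P) ≐ tup(unit,unit,true),  wrap(X1) ≐ wrap(r(true,r(true,N))).
Decompose tup/3: true ≐ true,  N ≐ P,  unit ≐ unit.
Delete trivial equation true ≐ true.
Bind N := P; substituting into the one remaining equation that mentions N gives: wrap(X1) ≐ wrap(r(true,r(true,P))).
Delete trivial equation unit ≐ unit.
Decompose tup/3: unit ≐ unit,  unit ≐ unit,  P ≐ true.
Delete trivial equation unit ≐ unit.
Delete trivial equation unit ≐ unit.
Bind P := true; substituting into the remaining equation gives: wrap(X1) ≐ wrap(r(true,r(true,true))). Substituting into the earlier binding gives N := true.
Decompose wrap/1: X1 ≐ r(true,r(true,true)).
Bind X1 := r(true,r(true,true)).
MGU = { N -> true, P -> true, X1 -> r(true,r(true,true)) }, so X1 -> r(true,r(true,true)).

r(true,r(true,true))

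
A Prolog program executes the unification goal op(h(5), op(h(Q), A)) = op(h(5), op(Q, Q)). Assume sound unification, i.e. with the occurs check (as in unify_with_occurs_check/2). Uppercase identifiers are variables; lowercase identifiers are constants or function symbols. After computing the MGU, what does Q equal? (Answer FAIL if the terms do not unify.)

Decompose op/2: h(5) = h(5),  op(h(Q), A) = op(Q, Q).
Delete trivial equation h(5) = h(5).
Decompose op/2: h(Q) = Q,  A = Q.
Occurs check fails: Q occurs in h(Q); the equation Q = h(Q) has no finite solution.

FAIL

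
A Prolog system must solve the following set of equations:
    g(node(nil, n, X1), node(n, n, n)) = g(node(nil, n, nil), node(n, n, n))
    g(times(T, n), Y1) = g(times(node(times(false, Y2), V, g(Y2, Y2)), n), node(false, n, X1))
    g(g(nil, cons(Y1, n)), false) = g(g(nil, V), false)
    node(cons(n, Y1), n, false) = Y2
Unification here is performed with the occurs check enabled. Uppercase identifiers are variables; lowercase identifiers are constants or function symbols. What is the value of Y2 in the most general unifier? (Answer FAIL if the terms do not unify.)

node(cons(n, node(false, n, nil)), n, false)

Decompose g/2: node(nil, n, X1) = node(nil, n, nil),  node(n, n, n) = node(n, n, n).
Decompose node/3: nil = nil,  n = n,  X1 = nil.
Delete trivial equation nil = nil.
Delete trivial equation n = n.
Bind X1 := nil; substituting into the one remaining equation that mentions X1 gives: g(times(T, n), Y1) = g(times(node(times(false, Y2), V, g(Y2, Y2)), n), node(false, n, nil)).
Delete trivial equation node(n, n, n) = node(n, n, n).
Decompose g/2: times(T, n) = times(node(times(false, Y2), V, g(Y2, Y2)), n),  Y1 = node(false, n, nil).
Decompose times/2: T = node(times(false, Y2), V, g(Y2, Y2)),  n = n.
Bind T := node(times(false, Y2), V, g(Y2, Y2)); no other remaining equation mentions T.
Delete trivial equation n = n.
Bind Y1 := node(false, n, nil); substituting into the remaining equations gives: g(g(nil, cons(node(false, n, nil), n)), false) = g(g(nil, V), false),  node(cons(n, node(false, n, nil)), n, false) = Y2.
Decompose g/2: g(nil, cons(node(false, n, nil), n)) = g(nil, V),  false = false.
Decompose g/2: nil = nil,  cons(node(false, n, nil), n) = V.
Delete trivial equation nil = nil.
Bind V := cons(node(false, n, nil), n); no other remaining equation mentions V. Substituting into the earlier binding gives T := node(times(false, Y2), cons(node(false, n, nil), n), g(Y2, Y2)).
Delete trivial equation false = false.
Bind Y2 := node(cons(n, node(false, n, nil)), n, false). Substituting into the earlier binding gives T := node(times(false, node(cons(n, node(false, n, nil)), n, false)), cons(node(false, n, nil), n), g(node(cons(n, node(false, n, nil)), n, false), node(cons(n, node(false, n, nil)), n, false))).
MGU = { X1 = nil, T = node(times(false, node(cons(n, node(false, n, nil)), n, false)), cons(node(false, n, nil), n), g(node(cons(n, node(false, n, nil)), n, false), node(cons(n, node(false, n, nil)), n, false))), Y1 = node(false, n, nil), V = cons(node(false, n, nil), n), Y2 = node(cons(n, node(false, n, nil)), n, false) }, so Y2 = node(cons(n, node(false, n, nil)), n, false).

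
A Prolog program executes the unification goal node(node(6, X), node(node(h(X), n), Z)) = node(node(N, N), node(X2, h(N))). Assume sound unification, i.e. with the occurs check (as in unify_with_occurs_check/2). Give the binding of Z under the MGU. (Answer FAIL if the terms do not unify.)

Decompose node/2: node(6, X) = node(N, N),  node(node(h(X), n), Z) = node(X2, h(N)).
Decompose node/2: 6 = N,  X = N.
Bind N := 6; substituting into the remaining equations gives: X = 6,  node(node(h(X), n), Z) = node(X2, h(6)).
Bind X := 6; substituting into the remaining equation gives: node(node(h(6), n), Z) = node(X2, h(6)).
Decompose node/2: node(h(6), n) = X2,  Z = h(6).
Bind X2 := node(h(6), n); no other remaining equation mentions X2.
Bind Z := h(6).
MGU = { N ↦ 6, X ↦ 6, X2 ↦ node(h(6), n), Z ↦ h(6) }, so Z ↦ h(6).

h(6)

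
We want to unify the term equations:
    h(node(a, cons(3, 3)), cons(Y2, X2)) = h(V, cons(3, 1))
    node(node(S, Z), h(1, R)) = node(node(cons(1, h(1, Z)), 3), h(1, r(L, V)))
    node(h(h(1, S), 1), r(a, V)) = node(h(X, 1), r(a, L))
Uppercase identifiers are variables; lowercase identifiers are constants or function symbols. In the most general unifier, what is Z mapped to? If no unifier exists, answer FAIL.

Decompose h/2: node(a, cons(3, 3)) = V,  cons(Y2, X2) = cons(3, 1).
Bind V := node(a, cons(3, 3)); substituting into the 2 remaining equations that mention V gives: node(node(S, Z), h(1, R)) = node(node(cons(1, h(1, Z)), 3), h(1, r(L, node(a, cons(3, 3))))),  node(h(h(1, S), 1), r(a, node(a, cons(3, 3)))) = node(h(X, 1), r(a, L)).
Decompose cons/2: Y2 = 3,  X2 = 1.
Bind Y2 := 3; no other remaining equation mentions Y2.
Bind X2 := 1; no other remaining equation mentions X2.
Decompose node/2: node(S, Z) = node(cons(1, h(1, Z)), 3),  h(1, R) = h(1, r(L, node(a, cons(3, 3)))).
Decompose node/2: S = cons(1, h(1, Z)),  Z = 3.
Bind S := cons(1, h(1, Z)); substituting into the one remaining equation that mentions S gives: node(h(h(1, cons(1, h(1, Z))), 1), r(a, node(a, cons(3, 3)))) = node(h(X, 1), r(a, L)).
Bind Z := 3; substituting into the one remaining equation that mentions Z gives: node(h(h(1, cons(1, h(1, 3))), 1), r(a, node(a, cons(3, 3)))) = node(h(X, 1), r(a, L)). Substituting into the earlier binding gives S := cons(1, h(1, 3)).
Decompose h/2: 1 = 1,  R = r(L, node(a, cons(3, 3))).
Delete trivial equation 1 = 1.
Bind R := r(L, node(a, cons(3, 3))); no other remaining equation mentions R.
Decompose node/2: h(h(1, cons(1, h(1, 3))), 1) = h(X, 1),  r(a, node(a, cons(3, 3))) = r(a, L).
Decompose h/2: h(1, cons(1, h(1, 3))) = X,  1 = 1.
Bind X := h(1, cons(1, h(1, 3))); no other remaining equation mentions X.
Delete trivial equation 1 = 1.
Decompose r/2: a = a,  node(a, cons(3, 3)) = L.
Delete trivial equation a = a.
Bind L := node(a, cons(3, 3)). Substituting into the earlier binding gives R := r(node(a, cons(3, 3)), node(a, cons(3, 3))).
MGU = { V ↦ node(a, cons(3, 3)), Y2 ↦ 3, X2 ↦ 1, S ↦ cons(1, h(1, 3)), Z ↦ 3, R ↦ r(node(a, cons(3, 3)), node(a, cons(3, 3))), X ↦ h(1, cons(1, h(1, 3))), L ↦ node(a, cons(3, 3)) }, so Z ↦ 3.

3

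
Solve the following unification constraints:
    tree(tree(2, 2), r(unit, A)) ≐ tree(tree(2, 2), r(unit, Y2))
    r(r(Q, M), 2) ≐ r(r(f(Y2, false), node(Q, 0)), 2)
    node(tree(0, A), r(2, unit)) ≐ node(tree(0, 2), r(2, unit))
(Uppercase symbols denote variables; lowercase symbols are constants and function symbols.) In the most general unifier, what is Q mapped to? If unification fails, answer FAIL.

f(2, false)

Decompose tree/2: tree(2, 2) ≐ tree(2, 2),  r(unit, A) ≐ r(unit, Y2).
Delete trivial equation tree(2, 2) ≐ tree(2, 2).
Decompose r/2: unit ≐ unit,  A ≐ Y2.
Delete trivial equation unit ≐ unit.
Bind A := Y2; substituting into the one remaining equation that mentions A gives: node(tree(0, Y2), r(2, unit)) ≐ node(tree(0, 2), r(2, unit)).
Decompose r/2: r(Q, M) ≐ r(f(Y2, false), node(Q, 0)),  2 ≐ 2.
Decompose r/2: Q ≐ f(Y2, false),  M ≐ node(Q, 0).
Bind Q := f(Y2, false); substituting into the one remaining equation that mentions Q gives: M ≐ node(f(Y2, false), 0).
Bind M := node(f(Y2, false), 0); no other remaining equation mentions M.
Delete trivial equation 2 ≐ 2.
Decompose node/2: tree(0, Y2) ≐ tree(0, 2),  r(2, unit) ≐ r(2, unit).
Decompose tree/2: 0 ≐ 0,  Y2 ≐ 2.
Delete trivial equation 0 ≐ 0.
Bind Y2 := 2; no other remaining equation mentions Y2. Substituting into the earlier bindings gives A := 2, Q := f(2, false), M := node(f(2, false), 0).
Delete trivial equation r(2, unit) ≐ r(2, unit).
MGU = { A -> 2, Q -> f(2, false), M -> node(f(2, false), 0), Y2 -> 2 }, so Q -> f(2, false).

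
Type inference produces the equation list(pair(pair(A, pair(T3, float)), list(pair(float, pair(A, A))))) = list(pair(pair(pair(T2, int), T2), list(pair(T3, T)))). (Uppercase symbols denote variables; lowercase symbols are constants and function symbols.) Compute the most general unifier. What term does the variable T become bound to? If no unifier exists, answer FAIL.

pair(pair(pair(float, float), int), pair(pair(float, float), int))

Decompose list/1: pair(pair(A, pair(T3, float)), list(pair(float, pair(A, A)))) = pair(pair(pair(T2, int), T2), list(pair(T3, T))).
Decompose pair/2: pair(A, pair(T3, float)) = pair(pair(T2, int), T2),  list(pair(float, pair(A, A))) = list(pair(T3, T)).
Decompose pair/2: A = pair(T2, int),  pair(T3, float) = T2.
Bind A := pair(T2, int); substituting into the one remaining equation that mentions A gives: list(pair(float, pair(pair(T2, int), pair(T2, int)))) = list(pair(T3, T)).
Bind T2 := pair(T3, float); substituting into the remaining equation gives: list(pair(float, pair(pair(pair(T3, float), int), pair(pair(T3, float), int)))) = list(pair(T3, T)). Substituting into the earlier binding gives A := pair(pair(T3, float), int).
Decompose list/1: pair(float, pair(pair(pair(T3, float), int), pair(pair(T3, float), int))) = pair(T3, T).
Decompose pair/2: float = T3,  pair(pair(pair(T3, float), int), pair(pair(T3, float), int)) = T.
Bind T3 := float; substituting into the remaining equation gives: pair(pair(pair(float, float), int), pair(pair(float, float), int)) = T. Substituting into the earlier bindings gives A := pair(pair(float, float), int), T2 := pair(float, float).
Bind T := pair(pair(pair(float, float), int), pair(pair(float, float), int)).
MGU = { A ↦ pair(pair(float, float), int), T2 ↦ pair(float, float), T3 ↦ float, T ↦ pair(pair(pair(float, float), int), pair(pair(float, float), int)) }, so T ↦ pair(pair(pair(float, float), int), pair(pair(float, float), int)).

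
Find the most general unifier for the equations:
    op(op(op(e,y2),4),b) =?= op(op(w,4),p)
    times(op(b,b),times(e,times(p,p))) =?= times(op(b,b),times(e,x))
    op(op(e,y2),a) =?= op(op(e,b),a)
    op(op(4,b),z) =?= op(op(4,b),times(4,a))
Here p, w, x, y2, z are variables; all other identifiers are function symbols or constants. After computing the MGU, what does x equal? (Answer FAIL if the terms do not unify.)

times(b,b)

Decompose op/2: op(op(e,y2),4) =?= op(w,4),  b =?= p.
Decompose op/2: op(e,y2) =?= w,  4 =?= 4.
Bind w := op(e,y2); no other remaining equation mentions w.
Delete trivial equation 4 =?= 4.
Bind p := b; substituting into the one remaining equation that mentions p gives: times(op(b,b),times(e,times(b,b))) =?= times(op(b,b),times(e,x)).
Decompose times/2: op(b,b) =?= op(b,b),  times(e,times(b,b)) =?= times(e,x).
Delete trivial equation op(b,b) =?= op(b,b).
Decompose times/2: e =?= e,  times(b,b) =?= x.
Delete trivial equation e =?= e.
Bind x := times(b,b); no other remaining equation mentions x.
Decompose op/2: op(e,y2) =?= op(e,b),  a =?= a.
Decompose op/2: e =?= e,  y2 =?= b.
Delete trivial equation e =?= e.
Bind y2 := b; no other remaining equation mentions y2. Substituting into the earlier binding gives w := op(e,b).
Delete trivial equation a =?= a.
Decompose op/2: op(4,b) =?= op(4,b),  z =?= times(4,a).
Delete trivial equation op(4,b) =?= op(4,b).
Bind z := times(4,a).
MGU = { w ↦ op(e,b), p ↦ b, x ↦ times(b,b), y2 ↦ b, z ↦ times(4,a) }, so x ↦ times(b,b).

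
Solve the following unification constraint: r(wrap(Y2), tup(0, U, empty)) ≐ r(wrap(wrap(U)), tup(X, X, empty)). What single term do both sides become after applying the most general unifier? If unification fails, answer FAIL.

Decompose r/2: wrap(Y2) ≐ wrap(wrap(U)),  tup(0, U, empty) ≐ tup(X, X, empty).
Decompose wrap/1: Y2 ≐ wrap(U).
Bind Y2 := wrap(U); no other remaining equation mentions Y2.
Decompose tup/3: 0 ≐ X,  U ≐ X,  empty ≐ empty.
Bind X := 0; substituting into the one remaining equation that mentions X gives: U ≐ 0.
Bind U := 0; no other remaining equation mentions U. Substituting into the earlier binding gives Y2 := wrap(0).
Delete trivial equation empty ≐ empty.
Applying the MGU to either side gives r(wrap(wrap(0)), tup(0, 0, empty)).

r(wrap(wrap(0)), tup(0, 0, empty))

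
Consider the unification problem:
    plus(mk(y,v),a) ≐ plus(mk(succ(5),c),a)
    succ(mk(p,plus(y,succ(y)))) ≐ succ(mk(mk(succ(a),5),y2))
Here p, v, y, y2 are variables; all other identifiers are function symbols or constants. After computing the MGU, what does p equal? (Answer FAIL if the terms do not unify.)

Decompose plus/2: mk(y,v) ≐ mk(succ(5),c),  a ≐ a.
Decompose mk/2: y ≐ succ(5),  v ≐ c.
Bind y := succ(5); substituting into the one remaining equation that mentions y gives: succ(mk(p,plus(succ(5),succ(succ(5))))) ≐ succ(mk(mk(succ(a),5),y2)).
Bind v := c; no other remaining equation mentions v.
Delete trivial equation a ≐ a.
Decompose succ/1: mk(p,plus(succ(5),succ(succ(5)))) ≐ mk(mk(succ(a),5),y2).
Decompose mk/2: p ≐ mk(succ(a),5),  plus(succ(5),succ(succ(5))) ≐ y2.
Bind p := mk(succ(a),5); no other remaining equation mentions p.
Bind y2 := plus(succ(5),succ(succ(5))).
MGU = { y ↦ succ(5), v ↦ c, p ↦ mk(succ(a),5), y2 ↦ plus(succ(5),succ(succ(5))) }, so p ↦ mk(succ(a),5).

mk(succ(a),5)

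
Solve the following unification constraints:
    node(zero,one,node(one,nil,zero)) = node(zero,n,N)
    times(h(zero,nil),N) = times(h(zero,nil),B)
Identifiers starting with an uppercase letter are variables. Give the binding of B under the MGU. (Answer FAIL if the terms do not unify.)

Decompose node/3: zero = zero,  one = n,  node(one,nil,zero) = N.
Delete trivial equation zero = zero.
Clash: constants one and n differ; no unifier exists.

FAIL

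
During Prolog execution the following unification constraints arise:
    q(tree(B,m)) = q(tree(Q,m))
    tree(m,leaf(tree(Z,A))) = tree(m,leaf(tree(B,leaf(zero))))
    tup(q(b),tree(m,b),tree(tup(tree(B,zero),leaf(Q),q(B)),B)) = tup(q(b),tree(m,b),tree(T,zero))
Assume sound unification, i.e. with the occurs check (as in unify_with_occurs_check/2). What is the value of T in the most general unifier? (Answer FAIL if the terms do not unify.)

Decompose q/1: tree(B,m) = tree(Q,m).
Decompose tree/2: B = Q,  m = m.
Bind B := Q; substituting into the 2 remaining equations that mention B gives: tree(m,leaf(tree(Z,A))) = tree(m,leaf(tree(Q,leaf(zero)))),  tup(q(b),tree(m,b),tree(tup(tree(Q,zero),leaf(Q),q(Q)),Q)) = tup(q(b),tree(m,b),tree(T,zero)).
Delete trivial equation m = m.
Decompose tree/2: m = m,  leaf(tree(Z,A)) = leaf(tree(Q,leaf(zero))).
Delete trivial equation m = m.
Decompose leaf/1: tree(Z,A) = tree(Q,leaf(zero)).
Decompose tree/2: Z = Q,  A = leaf(zero).
Bind Z := Q; no other remaining equation mentions Z.
Bind A := leaf(zero); no other remaining equation mentions A.
Decompose tup/3: q(b) = q(b),  tree(m,b) = tree(m,b),  tree(tup(tree(Q,zero),leaf(Q),q(Q)),Q) = tree(T,zero).
Delete trivial equation q(b) = q(b).
Delete trivial equation tree(m,b) = tree(m,b).
Decompose tree/2: tup(tree(Q,zero),leaf(Q),q(Q)) = T,  Q = zero.
Bind T := tup(tree(Q,zero),leaf(Q),q(Q)); no other remaining equation mentions T.
Bind Q := zero. Substituting into the earlier bindings gives B := zero, Z := zero, T := tup(tree(zero,zero),leaf(zero),q(zero)).
MGU = { B = zero, Z = zero, A = leaf(zero), T = tup(tree(zero,zero),leaf(zero),q(zero)), Q = zero }, so T = tup(tree(zero,zero),leaf(zero),q(zero)).

tup(tree(zero,zero),leaf(zero),q(zero))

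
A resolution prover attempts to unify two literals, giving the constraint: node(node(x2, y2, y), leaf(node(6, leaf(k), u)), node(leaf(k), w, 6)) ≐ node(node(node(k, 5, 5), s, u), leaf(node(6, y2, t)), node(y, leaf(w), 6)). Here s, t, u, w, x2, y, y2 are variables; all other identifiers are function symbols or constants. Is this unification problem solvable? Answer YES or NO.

NO

Decompose node/3: node(x2, y2, y) ≐ node(node(k, 5, 5), s, u),  leaf(node(6, leaf(k), u)) ≐ leaf(node(6, y2, t)),  node(leaf(k), w, 6) ≐ node(y, leaf(w), 6).
Decompose node/3: x2 ≐ node(k, 5, 5),  y2 ≐ s,  y ≐ u.
Bind x2 := node(k, 5, 5); no other remaining equation mentions x2.
Bind y2 := s; substituting into the one remaining equation that mentions y2 gives: leaf(node(6, leaf(k), u)) ≐ leaf(node(6, s, t)).
Bind y := u; substituting into the one remaining equation that mentions y gives: node(leaf(k), w, 6) ≐ node(u, leaf(w), 6).
Decompose leaf/1: node(6, leaf(k), u) ≐ node(6, s, t).
Decompose node/3: 6 ≐ 6,  leaf(k) ≐ s,  u ≐ t.
Delete trivial equation 6 ≐ 6.
Bind s := leaf(k); no other remaining equation mentions s. Substituting into the earlier binding gives y2 := leaf(k).
Bind u := t; substituting into the remaining equation gives: node(leaf(k), w, 6) ≐ node(t, leaf(w), 6). Substituting into the earlier binding gives y := t.
Decompose node/3: leaf(k) ≐ t,  w ≐ leaf(w),  6 ≐ 6.
Bind t := leaf(k); no other remaining equation mentions t. Substituting into the earlier bindings gives y := leaf(k), u := leaf(k).
Occurs check fails: w occurs in leaf(w); the equation w ≐ leaf(w) has no finite solution.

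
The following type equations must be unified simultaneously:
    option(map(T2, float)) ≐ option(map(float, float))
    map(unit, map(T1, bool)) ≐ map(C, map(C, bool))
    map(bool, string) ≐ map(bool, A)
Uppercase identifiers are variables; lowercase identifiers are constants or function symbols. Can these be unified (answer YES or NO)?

YES

Decompose option/1: map(T2, float) ≐ map(float, float).
Decompose map/2: T2 ≐ float,  float ≐ float.
Bind T2 := float; no other remaining equation mentions T2.
Delete trivial equation float ≐ float.
Decompose map/2: unit ≐ C,  map(T1, bool) ≐ map(C, bool).
Bind C := unit; substituting into the one remaining equation that mentions C gives: map(T1, bool) ≐ map(unit, bool).
Decompose map/2: T1 ≐ unit,  bool ≐ bool.
Bind T1 := unit; no other remaining equation mentions T1.
Delete trivial equation bool ≐ bool.
Decompose map/2: bool ≐ bool,  string ≐ A.
Delete trivial equation bool ≐ bool.
Bind A := string.
No equations remain and no clash or occurs-check failure arose, so a unifier exists.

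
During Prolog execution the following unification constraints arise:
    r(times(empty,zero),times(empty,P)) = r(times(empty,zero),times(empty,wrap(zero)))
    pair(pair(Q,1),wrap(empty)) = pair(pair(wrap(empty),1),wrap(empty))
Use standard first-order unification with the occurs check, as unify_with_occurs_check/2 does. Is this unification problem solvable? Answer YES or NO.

YES

Decompose r/2: times(empty,zero) = times(empty,zero),  times(empty,P) = times(empty,wrap(zero)).
Delete trivial equation times(empty,zero) = times(empty,zero).
Decompose times/2: empty = empty,  P = wrap(zero).
Delete trivial equation empty = empty.
Bind P := wrap(zero); no other remaining equation mentions P.
Decompose pair/2: pair(Q,1) = pair(wrap(empty),1),  wrap(empty) = wrap(empty).
Decompose pair/2: Q = wrap(empty),  1 = 1.
Bind Q := wrap(empty); no other remaining equation mentions Q.
Delete trivial equation 1 = 1.
Delete trivial equation wrap(empty) = wrap(empty).
No equations remain and no clash or occurs-check failure arose, so a unifier exists.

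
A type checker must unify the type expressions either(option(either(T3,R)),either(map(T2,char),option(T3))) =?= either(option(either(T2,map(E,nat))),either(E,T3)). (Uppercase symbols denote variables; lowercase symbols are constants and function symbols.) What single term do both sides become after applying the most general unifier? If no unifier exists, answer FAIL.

FAIL

Decompose either/2: option(either(T3,R)) =?= option(either(T2,map(E,nat))),  either(map(T2,char),option(T3)) =?= either(E,T3).
Decompose option/1: either(T3,R) =?= either(T2,map(E,nat)).
Decompose either/2: T3 =?= T2,  R =?= map(E,nat).
Bind T3 := T2; substituting into the one remaining equation that mentions T3 gives: either(map(T2,char),option(T2)) =?= either(E,T2).
Bind R := map(E,nat); no other remaining equation mentions R.
Decompose either/2: map(T2,char) =?= E,  option(T2) =?= T2.
Bind E := map(T2,char); no other remaining equation mentions E. Substituting into the earlier binding gives R := map(map(T2,char),nat).
Occurs check fails: T2 occurs in option(T2); the equation T2 =?= option(T2) has no finite solution.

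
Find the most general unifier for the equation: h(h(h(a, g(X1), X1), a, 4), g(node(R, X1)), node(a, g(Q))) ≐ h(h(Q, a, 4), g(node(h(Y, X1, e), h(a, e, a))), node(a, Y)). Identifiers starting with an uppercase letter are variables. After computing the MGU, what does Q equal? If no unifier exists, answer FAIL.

h(a, g(h(a, e, a)), h(a, e, a))

Decompose h/3: h(h(a, g(X1), X1), a, 4) ≐ h(Q, a, 4),  g(node(R, X1)) ≐ g(node(h(Y, X1, e), h(a, e, a))),  node(a, g(Q)) ≐ node(a, Y).
Decompose h/3: h(a, g(X1), X1) ≐ Q,  a ≐ a,  4 ≐ 4.
Bind Q := h(a, g(X1), X1); substituting into the one remaining equation that mentions Q gives: node(a, g(h(a, g(X1), X1))) ≐ node(a, Y).
Delete trivial equation a ≐ a.
Delete trivial equation 4 ≐ 4.
Decompose g/1: node(R, X1) ≐ node(h(Y, X1, e), h(a, e, a)).
Decompose node/2: R ≐ h(Y, X1, e),  X1 ≐ h(a, e, a).
Bind R := h(Y, X1, e); no other remaining equation mentions R.
Bind X1 := h(a, e, a); substituting into the remaining equation gives: node(a, g(h(a, g(h(a, e, a)), h(a, e, a)))) ≐ node(a, Y). Substituting into the earlier bindings gives Q := h(a, g(h(a, e, a)), h(a, e, a)), R := h(Y, h(a, e, a), e).
Decompose node/2: a ≐ a,  g(h(a, g(h(a, e, a)), h(a, e, a))) ≐ Y.
Delete trivial equation a ≐ a.
Bind Y := g(h(a, g(h(a, e, a)), h(a, e, a))). Substituting into the earlier binding gives R := h(g(h(a, g(h(a, e, a)), h(a, e, a))), h(a, e, a), e).
MGU = { Q := h(a, g(h(a, e, a)), h(a, e, a)), R := h(g(h(a, g(h(a, e, a)), h(a, e, a))), h(a, e, a), e), X1 := h(a, e, a), Y := g(h(a, g(h(a, e, a)), h(a, e, a))) }, so Q := h(a, g(h(a, e, a)), h(a, e, a)).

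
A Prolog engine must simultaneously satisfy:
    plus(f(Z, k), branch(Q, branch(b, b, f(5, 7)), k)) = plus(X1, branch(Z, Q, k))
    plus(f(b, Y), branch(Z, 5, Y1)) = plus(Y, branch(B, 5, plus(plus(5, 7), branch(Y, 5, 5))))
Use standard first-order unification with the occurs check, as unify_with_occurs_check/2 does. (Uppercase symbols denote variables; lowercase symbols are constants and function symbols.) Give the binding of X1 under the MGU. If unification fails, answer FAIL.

Decompose plus/2: f(Z, k) = X1,  branch(Q, branch(b, b, f(5, 7)), k) = branch(Z, Q, k).
Bind X1 := f(Z, k); no other remaining equation mentions X1.
Decompose branch/3: Q = Z,  branch(b, b, f(5, 7)) = Q,  k = k.
Bind Q := Z; substituting into the one remaining equation that mentions Q gives: branch(b, b, f(5, 7)) = Z.
Bind Z := branch(b, b, f(5, 7)); substituting into the one remaining equation that mentions Z gives: plus(f(b, Y), branch(branch(b, b, f(5, 7)), 5, Y1)) = plus(Y, branch(B, 5, plus(plus(5, 7), branch(Y, 5, 5)))). Substituting into the earlier bindings gives X1 := f(branch(b, b, f(5, 7)), k), Q := branch(b, b, f(5, 7)).
Delete trivial equation k = k.
Decompose plus/2: f(b, Y) = Y,  branch(branch(b, b, f(5, 7)), 5, Y1) = branch(B, 5, plus(plus(5, 7), branch(Y, 5, 5))).
Occurs check fails: Y occurs in f(b, Y); the equation Y = f(b, Y) has no finite solution.

FAIL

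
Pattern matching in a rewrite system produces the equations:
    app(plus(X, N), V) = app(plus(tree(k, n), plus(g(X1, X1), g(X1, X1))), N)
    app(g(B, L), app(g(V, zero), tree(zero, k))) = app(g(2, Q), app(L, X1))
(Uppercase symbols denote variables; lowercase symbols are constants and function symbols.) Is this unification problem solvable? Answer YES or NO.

Decompose app/2: plus(X, N) = plus(tree(k, n), plus(g(X1, X1), g(X1, X1))),  V = N.
Decompose plus/2: X = tree(k, n),  N = plus(g(X1, X1), g(X1, X1)).
Bind X := tree(k, n); no other remaining equation mentions X.
Bind N := plus(g(X1, X1), g(X1, X1)); substituting into the one remaining equation that mentions N gives: V = plus(g(X1, X1), g(X1, X1)).
Bind V := plus(g(X1, X1), g(X1, X1)); substituting into the remaining equation gives: app(g(B, L), app(g(plus(g(X1, X1), g(X1, X1)), zero), tree(zero, k))) = app(g(2, Q), app(L, X1)).
Decompose app/2: g(B, L) = g(2, Q),  app(g(plus(g(X1, X1), g(X1, X1)), zero), tree(zero, k)) = app(L, X1).
Decompose g/2: B = 2,  L = Q.
Bind B := 2; no other remaining equation mentions B.
Bind L := Q; substituting into the remaining equation gives: app(g(plus(g(X1, X1), g(X1, X1)), zero), tree(zero, k)) = app(Q, X1).
Decompose app/2: g(plus(g(X1, X1), g(X1, X1)), zero) = Q,  tree(zero, k) = X1.
Bind Q := g(plus(g(X1, X1), g(X1, X1)), zero); no other remaining equation mentions Q. Substituting into the earlier binding gives L := g(plus(g(X1, X1), g(X1, X1)), zero).
Bind X1 := tree(zero, k). Substituting into the earlier bindings gives N := plus(g(tree(zero, k), tree(zero, k)), g(tree(zero, k), tree(zero, k))), V := plus(g(tree(zero, k), tree(zero, k)), g(tree(zero, k), tree(zero, k))), L := g(plus(g(tree(zero, k), tree(zero, k)), g(tree(zero, k), tree(zero, k))), zero), Q := g(plus(g(tree(zero, k), tree(zero, k)), g(tree(zero, k), tree(zero, k))), zero).
No equations remain and no clash or occurs-check failure arose, so a unifier exists.

YES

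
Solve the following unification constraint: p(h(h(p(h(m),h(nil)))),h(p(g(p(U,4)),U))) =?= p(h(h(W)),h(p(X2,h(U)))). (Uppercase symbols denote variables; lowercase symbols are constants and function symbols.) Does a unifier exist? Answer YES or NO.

Decompose p/2: h(h(p(h(m),h(nil)))) =?= h(h(W)),  h(p(g(p(U,4)),U)) =?= h(p(X2,h(U))).
Decompose h/1: h(p(h(m),h(nil))) =?= h(W).
Decompose h/1: p(h(m),h(nil)) =?= W.
Bind W := p(h(m),h(nil)); no other remaining equation mentions W.
Decompose h/1: p(g(p(U,4)),U) =?= p(X2,h(U)).
Decompose p/2: g(p(U,4)) =?= X2,  U =?= h(U).
Bind X2 := g(p(U,4)); no other remaining equation mentions X2.
Occurs check fails: U occurs in h(U); the equation U =?= h(U) has no finite solution.

NO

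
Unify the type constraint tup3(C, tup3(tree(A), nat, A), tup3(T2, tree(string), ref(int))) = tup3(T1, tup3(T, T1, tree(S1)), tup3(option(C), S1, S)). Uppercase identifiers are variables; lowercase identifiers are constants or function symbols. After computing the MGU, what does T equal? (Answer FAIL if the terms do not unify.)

Decompose tup3/3: C = T1,  tup3(tree(A), nat, A) = tup3(T, T1, tree(S1)),  tup3(T2, tree(string), ref(int)) = tup3(option(C), S1, S).
Bind C := T1; substituting into the one remaining equation that mentions C gives: tup3(T2, tree(string), ref(int)) = tup3(option(T1), S1, S).
Decompose tup3/3: tree(A) = T,  nat = T1,  A = tree(S1).
Bind T := tree(A); no other remaining equation mentions T.
Bind T1 := nat; substituting into the one remaining equation that mentions T1 gives: tup3(T2, tree(string), ref(int)) = tup3(option(nat), S1, S). Substituting into the earlier binding gives C := nat.
Bind A := tree(S1); no other remaining equation mentions A. Substituting into the earlier binding gives T := tree(tree(S1)).
Decompose tup3/3: T2 = option(nat),  tree(string) = S1,  ref(int) = S.
Bind T2 := option(nat); no other remaining equation mentions T2.
Bind S1 := tree(string); no other remaining equation mentions S1. Substituting into the earlier bindings gives T := tree(tree(tree(string))), A := tree(tree(string)).
Bind S := ref(int).
MGU = { C -> nat, T -> tree(tree(tree(string))), T1 -> nat, A -> tree(tree(string)), T2 -> option(nat), S1 -> tree(string), S -> ref(int) }, so T -> tree(tree(tree(string))).

tree(tree(tree(string)))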